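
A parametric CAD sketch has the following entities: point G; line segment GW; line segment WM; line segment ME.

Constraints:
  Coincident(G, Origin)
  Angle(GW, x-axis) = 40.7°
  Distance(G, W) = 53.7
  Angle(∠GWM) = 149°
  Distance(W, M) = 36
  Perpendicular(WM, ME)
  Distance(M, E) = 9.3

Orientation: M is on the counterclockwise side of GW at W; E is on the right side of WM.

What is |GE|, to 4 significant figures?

89.97

G is at the origin; GW runs at 40.7° with length 53.7, so W = 53.7·(cos 40.7°, sin 40.7°) = (40.71, 35.02). ∠GWM = 149.0°, so WM runs at 40.7° + (180° − 149.0°) = 71.70° from the x-axis; with |WM| = 36.0, M = W + 36.0·(cos 71.70°, sin 71.70°) = (52.02, 69.20). WM ⟂ ME; with |ME| = 9.3 on the right of WM, E = M + 9.3·(0.9494, -0.3140) = (60.85, 66.28). Then |GE| = |E − G| = 89.97.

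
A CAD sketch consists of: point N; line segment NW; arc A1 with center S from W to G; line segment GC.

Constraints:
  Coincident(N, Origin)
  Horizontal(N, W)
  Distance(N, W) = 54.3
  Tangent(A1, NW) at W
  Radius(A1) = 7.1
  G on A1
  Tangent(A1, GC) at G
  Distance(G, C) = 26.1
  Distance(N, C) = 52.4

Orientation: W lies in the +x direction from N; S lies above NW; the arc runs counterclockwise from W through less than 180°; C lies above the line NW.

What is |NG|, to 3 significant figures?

60.7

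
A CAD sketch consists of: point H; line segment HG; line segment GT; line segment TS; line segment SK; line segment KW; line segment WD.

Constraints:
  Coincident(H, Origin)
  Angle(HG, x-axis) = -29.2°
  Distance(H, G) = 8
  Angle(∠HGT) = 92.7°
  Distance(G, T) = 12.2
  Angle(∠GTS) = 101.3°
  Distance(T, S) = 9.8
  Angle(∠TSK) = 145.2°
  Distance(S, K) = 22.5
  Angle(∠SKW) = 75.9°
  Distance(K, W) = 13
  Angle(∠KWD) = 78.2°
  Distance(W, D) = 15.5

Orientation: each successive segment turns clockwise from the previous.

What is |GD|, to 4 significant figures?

13.90

∠SKW = 75.9° gives KW at 25.90° from the x-axis; with |KW| = 13.0, W = (-10.69, 10.66). ∠KWD = 78.2° gives WD at -75.90° from the x-axis; with |WD| = 15.5, D = (-6.910, -4.370). Then |GD| = |D − G| = 13.90.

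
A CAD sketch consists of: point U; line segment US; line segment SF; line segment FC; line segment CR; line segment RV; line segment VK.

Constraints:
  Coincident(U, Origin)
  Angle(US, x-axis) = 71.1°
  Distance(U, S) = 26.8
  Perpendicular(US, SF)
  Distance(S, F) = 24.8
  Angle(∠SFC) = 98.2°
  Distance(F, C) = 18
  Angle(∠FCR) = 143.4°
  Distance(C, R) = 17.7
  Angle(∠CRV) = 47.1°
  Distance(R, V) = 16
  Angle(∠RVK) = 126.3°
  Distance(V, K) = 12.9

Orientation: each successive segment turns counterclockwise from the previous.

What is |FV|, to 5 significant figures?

21.282

∠FCR = 143.4° gives CR at -80.500° from the x-axis; with |CR| = 17.7, R = (-20.060, -0.092846). ∠CRV = 47.1° gives RV at 52.400° from the x-axis; with |RV| = 16.0, V = (-10.298, 12.584). Then |FV| = |V − F| = 21.282.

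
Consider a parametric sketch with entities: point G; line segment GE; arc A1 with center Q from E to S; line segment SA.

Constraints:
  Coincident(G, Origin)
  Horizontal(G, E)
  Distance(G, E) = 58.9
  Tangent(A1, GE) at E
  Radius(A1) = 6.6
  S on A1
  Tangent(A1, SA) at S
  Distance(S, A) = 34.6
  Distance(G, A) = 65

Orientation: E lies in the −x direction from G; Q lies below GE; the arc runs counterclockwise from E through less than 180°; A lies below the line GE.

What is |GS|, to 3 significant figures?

65.6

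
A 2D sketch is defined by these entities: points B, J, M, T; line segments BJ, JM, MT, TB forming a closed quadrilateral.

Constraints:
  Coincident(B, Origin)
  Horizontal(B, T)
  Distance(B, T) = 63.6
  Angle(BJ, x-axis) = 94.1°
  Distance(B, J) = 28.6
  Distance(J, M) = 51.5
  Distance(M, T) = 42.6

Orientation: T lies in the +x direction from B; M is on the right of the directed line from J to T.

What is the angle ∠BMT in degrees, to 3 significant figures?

125°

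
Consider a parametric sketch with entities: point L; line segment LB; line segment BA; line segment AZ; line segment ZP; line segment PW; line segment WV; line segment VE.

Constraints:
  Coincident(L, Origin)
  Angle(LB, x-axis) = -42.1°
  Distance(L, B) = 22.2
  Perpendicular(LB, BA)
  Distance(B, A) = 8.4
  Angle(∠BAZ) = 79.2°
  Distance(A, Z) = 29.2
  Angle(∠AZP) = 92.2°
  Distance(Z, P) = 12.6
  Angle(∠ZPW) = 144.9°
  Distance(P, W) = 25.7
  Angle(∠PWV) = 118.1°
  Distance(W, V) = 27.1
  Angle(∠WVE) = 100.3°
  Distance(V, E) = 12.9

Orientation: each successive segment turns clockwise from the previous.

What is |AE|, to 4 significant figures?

22.80

L is at the origin; LB runs at -42.1° with length 22.2, so B = (16.47, -14.88). LB ⟂ BA, so BA runs at -132.1°; with |BA| = 8.4, A = (10.84, -21.12). ∠BAZ = 79.2° gives AZ at 127.1° from the x-axis; with |AZ| = 29.2, Z = (-6.773, 2.173). ∠AZP = 92.2° gives ZP at 39.30° from the x-axis; with |ZP| = 12.6, P = (2.977, 10.15). ∠ZPW = 144.9° gives PW at 4.200° from the x-axis; with |PW| = 25.7, W = (28.61, 12.04). ∠PWV = 118.1° gives WV at -57.70° from the x-axis; with |WV| = 27.1, V = (43.09, -10.87). ∠WVE = 100.3° gives VE at -137.4° from the x-axis; with |VE| = 12.9, E = (33.59, -19.60). Then |AE| = |E − A| = 22.80.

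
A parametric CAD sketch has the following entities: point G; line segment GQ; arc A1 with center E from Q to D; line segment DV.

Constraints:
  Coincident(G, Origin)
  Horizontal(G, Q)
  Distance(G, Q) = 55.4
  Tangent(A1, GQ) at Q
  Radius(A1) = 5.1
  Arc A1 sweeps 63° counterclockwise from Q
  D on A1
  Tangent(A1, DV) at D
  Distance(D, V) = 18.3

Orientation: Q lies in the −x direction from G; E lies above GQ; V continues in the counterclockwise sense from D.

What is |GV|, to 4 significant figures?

46.63

G is at the origin; GQ is horizontal with |GQ| = 55.4 and Q on the −x side, so Q = (-55.40, 0.000). Since A1 is tangent to GQ there, EQ ⟂ GQ, so E = Q + (0, 5.1) = (-55.40, 5.100). On A1, Q sits at bearing -90° from E; a 63° counterclockwise sweep puts D at bearing -27°, so D = E + 5.1·(cos -27°, sin -27°) = (-50.86, 2.785). Tangency of A1 to DV means the radius ED is perpendicular to DV, so DV runs along (−sin -27°, cos -27°); with |DV| = 18.3, V = (-42.55, 19.09). Then |GV| = |V − G| = 46.63.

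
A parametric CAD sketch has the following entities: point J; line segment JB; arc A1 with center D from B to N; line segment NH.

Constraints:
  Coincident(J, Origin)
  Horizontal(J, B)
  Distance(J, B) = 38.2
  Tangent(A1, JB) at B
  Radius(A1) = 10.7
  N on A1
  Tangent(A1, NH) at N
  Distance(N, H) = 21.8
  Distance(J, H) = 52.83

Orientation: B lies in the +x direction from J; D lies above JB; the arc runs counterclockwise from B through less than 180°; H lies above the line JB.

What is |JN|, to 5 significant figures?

50.305

J is at the origin; J and B share the same y with |JB| = 38.2 and B on the +x side, so B = (38.200, 0.0000). Tangency of A1 to JB means the radius DB is perpendicular to JB, so D = B + (0, 10.7) = (38.200, 10.700). Since DN ⟂ NH (tangency), |DH| = √(10.7² + 21.8²) = 24.284 regardless of where N sits on A1. So H lies on both circle(J, 52.83) and circle(D, 24.284); the above-JB intersection is H = (39.624, 34.943). N is the foot of the tangent from H: N = (48.065, 14.843).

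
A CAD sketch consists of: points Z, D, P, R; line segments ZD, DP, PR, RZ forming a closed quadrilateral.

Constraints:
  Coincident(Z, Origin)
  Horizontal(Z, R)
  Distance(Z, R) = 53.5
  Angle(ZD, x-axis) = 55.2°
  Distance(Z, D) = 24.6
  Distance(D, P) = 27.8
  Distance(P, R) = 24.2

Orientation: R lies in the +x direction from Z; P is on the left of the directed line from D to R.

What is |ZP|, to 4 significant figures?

46.89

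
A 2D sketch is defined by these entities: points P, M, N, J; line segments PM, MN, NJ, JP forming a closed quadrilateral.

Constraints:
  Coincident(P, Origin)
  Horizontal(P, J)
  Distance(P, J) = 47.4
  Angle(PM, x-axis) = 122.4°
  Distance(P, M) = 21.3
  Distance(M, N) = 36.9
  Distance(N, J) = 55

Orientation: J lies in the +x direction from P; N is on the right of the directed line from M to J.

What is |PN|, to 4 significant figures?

18.80

Checks: |MN| = 36.90 ✓; |NJ| = 55.00 ✓.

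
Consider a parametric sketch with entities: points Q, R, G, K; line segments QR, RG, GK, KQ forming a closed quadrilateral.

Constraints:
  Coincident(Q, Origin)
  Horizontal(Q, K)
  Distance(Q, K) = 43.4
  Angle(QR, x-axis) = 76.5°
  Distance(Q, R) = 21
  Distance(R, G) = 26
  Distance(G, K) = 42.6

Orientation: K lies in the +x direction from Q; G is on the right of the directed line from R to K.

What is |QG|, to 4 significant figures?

5.425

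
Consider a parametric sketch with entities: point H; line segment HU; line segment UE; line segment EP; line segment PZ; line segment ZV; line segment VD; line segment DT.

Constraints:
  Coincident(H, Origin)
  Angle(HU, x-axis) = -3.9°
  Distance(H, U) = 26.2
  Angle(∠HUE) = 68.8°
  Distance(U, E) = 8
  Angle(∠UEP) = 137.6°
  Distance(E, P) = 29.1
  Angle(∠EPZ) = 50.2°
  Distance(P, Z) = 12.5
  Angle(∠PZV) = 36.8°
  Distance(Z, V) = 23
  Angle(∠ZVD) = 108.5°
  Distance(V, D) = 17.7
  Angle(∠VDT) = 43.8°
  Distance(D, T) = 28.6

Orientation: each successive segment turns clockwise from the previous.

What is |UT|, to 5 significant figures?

30.685

H is at the origin; HU runs at -3.9° with length 26.2, so U = (26.139, -1.7820). ∠HUE = 68.8° gives UE at -115.10° from the x-axis; with |UE| = 8.0, E = (22.746, -9.0266). ∠UEP = 137.6° gives EP at -157.50° from the x-axis; with |EP| = 29.1, P = (-4.1392, -20.163). ∠EPZ = 50.2° gives PZ at 72.700° from the x-axis; with |PZ| = 12.5, Z = (-0.42198, -8.2281). ∠PZV = 36.8° gives ZV at -70.500° from the x-axis; with |ZV| = 23.0, V = (7.2556, -29.909). ∠ZVD = 108.5° gives VD at -142.00° from the x-axis; with |VD| = 17.7, D = (-6.6922, -40.806). ∠VDT = 43.8° gives DT at 81.800° from the x-axis; with |DT| = 28.6, T = (-2.6130, -12.498). Then |UT| = |T − U| = 30.685.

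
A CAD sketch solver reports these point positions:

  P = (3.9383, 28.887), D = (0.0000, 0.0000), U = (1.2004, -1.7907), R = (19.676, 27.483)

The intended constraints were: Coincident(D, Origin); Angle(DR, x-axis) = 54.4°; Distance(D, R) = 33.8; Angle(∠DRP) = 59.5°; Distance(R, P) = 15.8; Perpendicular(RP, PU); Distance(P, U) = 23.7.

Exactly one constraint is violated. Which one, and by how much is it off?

Distance(P, U) = 23.7 — off by 7.10.

D = (0.00, 0.00) ✓; DR at 54.40° ✓; |DR| = 33.80 ✓; ∠DRP = 59.50° ✓; |RP| = 15.80 ✓; ∠(RP, PU) = 90.00° ✓; |PU| = 30.80 ✗.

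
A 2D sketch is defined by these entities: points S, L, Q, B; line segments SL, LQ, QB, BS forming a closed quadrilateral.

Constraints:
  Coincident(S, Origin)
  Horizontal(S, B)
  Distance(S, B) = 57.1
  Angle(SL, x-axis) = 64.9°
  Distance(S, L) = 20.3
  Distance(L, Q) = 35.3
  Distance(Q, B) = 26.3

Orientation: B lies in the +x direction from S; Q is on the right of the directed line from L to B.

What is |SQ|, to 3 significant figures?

33.0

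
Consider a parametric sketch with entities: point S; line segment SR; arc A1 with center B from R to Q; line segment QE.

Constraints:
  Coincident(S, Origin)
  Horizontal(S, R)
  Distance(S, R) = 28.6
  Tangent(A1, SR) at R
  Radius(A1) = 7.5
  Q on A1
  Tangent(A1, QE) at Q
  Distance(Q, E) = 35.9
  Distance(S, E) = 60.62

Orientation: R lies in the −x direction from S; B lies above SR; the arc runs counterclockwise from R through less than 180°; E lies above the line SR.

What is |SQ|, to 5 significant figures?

25.875

S is at the origin; S and R share the same y with |SR| = 28.6 and R on the −x side, so R = (-28.600, 0.0000). The tangent condition forces BR to be normal to SR, so B = R + (0, 7.5) = (-28.600, 7.5000). Since BQ ⟂ QE (tangency), |BE| = √(7.5² + 35.9²) = 36.675 regardless of where Q sits on A1. So E lies on both circle(S, 60.62) and circle(B, 36.675); the above-SR intersection is E = (-45.512, 40.043). Q is the foot of the tangent from E: Q = (-22.793, 12.246).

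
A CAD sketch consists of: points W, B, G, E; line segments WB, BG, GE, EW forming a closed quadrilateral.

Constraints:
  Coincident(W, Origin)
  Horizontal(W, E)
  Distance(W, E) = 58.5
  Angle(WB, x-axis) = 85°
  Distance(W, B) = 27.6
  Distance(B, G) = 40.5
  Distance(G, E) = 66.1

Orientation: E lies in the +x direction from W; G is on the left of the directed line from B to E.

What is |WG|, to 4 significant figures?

65.15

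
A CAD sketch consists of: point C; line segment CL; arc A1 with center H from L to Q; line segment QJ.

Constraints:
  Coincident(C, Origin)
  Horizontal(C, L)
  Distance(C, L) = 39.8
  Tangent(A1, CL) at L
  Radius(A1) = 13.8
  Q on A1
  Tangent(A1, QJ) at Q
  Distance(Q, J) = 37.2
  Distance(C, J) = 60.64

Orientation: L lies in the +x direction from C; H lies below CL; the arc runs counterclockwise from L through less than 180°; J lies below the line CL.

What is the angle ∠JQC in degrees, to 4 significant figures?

127.5°

Checks: |HQ| = 13.80 ✓; ∠(HQ, QJ) = 90.00° ✓; |QJ| = 37.20 ✓; |CJ| = 60.64 ✓.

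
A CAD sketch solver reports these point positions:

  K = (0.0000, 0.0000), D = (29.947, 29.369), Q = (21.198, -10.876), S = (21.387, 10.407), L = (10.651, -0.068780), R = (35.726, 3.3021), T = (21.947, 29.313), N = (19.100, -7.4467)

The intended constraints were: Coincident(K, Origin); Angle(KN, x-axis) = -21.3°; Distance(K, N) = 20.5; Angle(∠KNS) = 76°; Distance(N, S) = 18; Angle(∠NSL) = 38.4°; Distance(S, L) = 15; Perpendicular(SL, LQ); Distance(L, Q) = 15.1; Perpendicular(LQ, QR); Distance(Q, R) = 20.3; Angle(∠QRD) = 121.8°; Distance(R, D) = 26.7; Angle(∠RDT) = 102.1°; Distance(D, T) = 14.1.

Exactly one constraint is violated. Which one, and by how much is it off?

Distance(D, T) = 14.1 — off by 6.10.

K = (0.00, 0.00) ✓; KN at -21.30° ✓; |KN| = 20.50 ✓; ∠KNS = 76.00° ✓; |NS| = 18.00 ✓; ∠NSL = 38.40° ✓; |SL| = 15.00 ✓; ∠(SL, LQ) = 90.00° ✓; |LQ| = 15.10 ✓; ∠(LQ, QR) = 90.00° ✓; |QR| = 20.30 ✓; ∠QRD = 121.8° ✓; |RD| = 26.70 ✓; ∠RDT = 102.1° ✓; |DT| = 8.000 ✗.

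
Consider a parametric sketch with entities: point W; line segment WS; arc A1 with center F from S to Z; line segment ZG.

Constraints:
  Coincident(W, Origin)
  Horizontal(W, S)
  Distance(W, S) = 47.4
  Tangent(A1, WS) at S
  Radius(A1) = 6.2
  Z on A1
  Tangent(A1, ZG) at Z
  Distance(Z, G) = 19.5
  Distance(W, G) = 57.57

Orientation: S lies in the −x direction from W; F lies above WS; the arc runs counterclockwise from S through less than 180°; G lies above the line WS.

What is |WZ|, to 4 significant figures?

42.93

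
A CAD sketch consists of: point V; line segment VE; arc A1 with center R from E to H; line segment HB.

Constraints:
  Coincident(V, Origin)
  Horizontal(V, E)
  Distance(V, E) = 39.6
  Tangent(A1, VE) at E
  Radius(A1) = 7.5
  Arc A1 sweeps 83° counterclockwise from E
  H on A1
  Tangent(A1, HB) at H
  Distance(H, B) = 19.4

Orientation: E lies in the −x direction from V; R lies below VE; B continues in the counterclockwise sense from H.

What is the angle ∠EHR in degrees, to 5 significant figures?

48.500°

V is at the origin; V and E share the same y with |VE| = 39.6 and E on the −x side, so E = (-39.600, 0.0000). Tangency of A1 to VE means the radius RE is perpendicular to VE, so R = E + (0, -7.5) = (-39.600, -7.5000). On A1, E sits at bearing 90° from R; an 83° counterclockwise sweep puts H at bearing 173°, so H = R + 7.5·(cos 173°, sin 173°) = (-47.044, -6.5860). Then cos ∠EHR = HE·HR / (|HE||HR|), giving 48.500°.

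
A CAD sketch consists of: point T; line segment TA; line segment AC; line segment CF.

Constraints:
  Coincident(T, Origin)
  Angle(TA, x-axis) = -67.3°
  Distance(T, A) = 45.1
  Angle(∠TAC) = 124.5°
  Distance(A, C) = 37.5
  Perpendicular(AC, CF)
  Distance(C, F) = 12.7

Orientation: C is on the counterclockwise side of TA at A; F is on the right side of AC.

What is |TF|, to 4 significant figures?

80.38

∠TAC = 124.5°, so AC runs at -67.3° + (180° − 124.5°) = -11.80° from the x-axis; with |AC| = 37.5, C = A + 37.5·(cos -11.80°, sin -11.80°) = (54.11, -49.28). The perpendicularity gives CF at right angles to AC; with |CF| = 12.7 on the right of AC, F = C + 12.7·(-0.2045, -0.9789) = (51.51, -61.71). Then |TF| = |F − T| = 80.38.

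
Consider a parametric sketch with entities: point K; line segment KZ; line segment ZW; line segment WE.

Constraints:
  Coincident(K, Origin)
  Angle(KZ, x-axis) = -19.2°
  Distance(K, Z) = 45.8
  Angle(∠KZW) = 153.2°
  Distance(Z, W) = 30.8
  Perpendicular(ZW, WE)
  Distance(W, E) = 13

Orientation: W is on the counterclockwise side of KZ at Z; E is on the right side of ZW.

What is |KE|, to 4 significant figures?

79.19

K is at the origin; KZ runs at -19.2° with length 45.8, so Z = 45.8·(cos -19.2°, sin -19.2°) = (43.25, -15.06). ∠KZW = 153.2°, so ZW runs at -19.2° + (180° − 153.2°) = 7.600° from the x-axis; with |ZW| = 30.8, W = Z + 30.8·(cos 7.600°, sin 7.600°) = (73.78, -10.99). ZW ⟂ WE; with |WE| = 13.0 on the right of ZW, E = W + 13.0·(0.1323, -0.9912) = (75.50, -23.87). Then |KE| = |E − K| = 79.19.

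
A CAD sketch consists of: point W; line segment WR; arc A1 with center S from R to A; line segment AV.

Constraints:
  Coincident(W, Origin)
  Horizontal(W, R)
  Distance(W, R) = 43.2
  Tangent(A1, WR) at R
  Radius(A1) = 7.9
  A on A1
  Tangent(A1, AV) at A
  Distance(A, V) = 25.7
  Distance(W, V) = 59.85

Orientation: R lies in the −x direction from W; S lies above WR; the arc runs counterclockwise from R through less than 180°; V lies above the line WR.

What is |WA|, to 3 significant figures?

38.2

Checks: ∠(SR, RW) = 90.00° ✓; |SR| = 7.900 ✓; |SA| = 7.900 ✓; ∠(SA, AV) = 90.00° ✓; |AV| = 25.70 ✓; |WV| = 59.85 ✓.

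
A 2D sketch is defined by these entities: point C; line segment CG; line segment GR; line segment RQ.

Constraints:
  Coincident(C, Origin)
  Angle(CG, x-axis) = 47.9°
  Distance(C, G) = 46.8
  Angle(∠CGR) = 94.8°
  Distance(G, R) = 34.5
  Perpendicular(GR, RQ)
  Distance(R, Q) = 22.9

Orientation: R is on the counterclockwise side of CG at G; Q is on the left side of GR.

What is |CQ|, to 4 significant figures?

45.16

C is at the origin; CG runs at 47.9° with length 46.8, so G = 46.8·(cos 47.9°, sin 47.9°) = (31.38, 34.72). ∠CGR = 94.8°, so GR runs at 47.9° + (180° − 94.8°) = 133.1° from the x-axis; with |GR| = 34.5, R = G + 34.5·(cos 133.1°, sin 133.1°) = (7.803, 59.92). GR ⟂ RQ; with |RQ| = 22.9 on the left of GR, Q = R + 22.9·(-0.7302, -0.6833) = (-8.918, 44.27). Then |CQ| = |Q − C| = 45.16.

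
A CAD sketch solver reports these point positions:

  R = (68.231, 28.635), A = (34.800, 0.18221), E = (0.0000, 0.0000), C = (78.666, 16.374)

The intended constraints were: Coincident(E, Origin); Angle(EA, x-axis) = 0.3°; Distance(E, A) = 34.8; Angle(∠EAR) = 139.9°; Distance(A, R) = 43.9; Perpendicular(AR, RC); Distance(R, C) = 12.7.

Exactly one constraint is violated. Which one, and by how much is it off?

Distance(R, C) = 12.7 — off by 3.40.

E = (0.00, 0.00) ✓; EA at 0.3000° ✓; |EA| = 34.80 ✓; ∠EAR = 139.9° ✓; |AR| = 43.90 ✓; ∠(AR, RC) = 90.00° ✓; |RC| = 16.10 ✗.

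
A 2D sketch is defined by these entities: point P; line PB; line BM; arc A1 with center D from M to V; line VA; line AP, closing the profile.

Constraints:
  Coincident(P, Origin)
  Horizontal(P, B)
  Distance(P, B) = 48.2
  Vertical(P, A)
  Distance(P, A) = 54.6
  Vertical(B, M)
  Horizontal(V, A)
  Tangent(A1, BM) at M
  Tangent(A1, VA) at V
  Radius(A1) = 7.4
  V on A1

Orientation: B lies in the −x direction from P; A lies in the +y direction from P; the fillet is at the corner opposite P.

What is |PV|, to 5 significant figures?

68.160

The virtual corner opposite P is at (-48.200, 54.600). Tangency of A1 to BM means the radius DM is perpendicular to BM and the tangent condition forces DV to be normal to VA, with radius 7.4, so the center D sits 7.4 in from both sides at D = (-40.800, 47.200). That places the tangent points at M = (-48.200, 47.200) on BM and V = (-40.800, 54.600) on VA. Then |PV| = |V − P| = 68.160.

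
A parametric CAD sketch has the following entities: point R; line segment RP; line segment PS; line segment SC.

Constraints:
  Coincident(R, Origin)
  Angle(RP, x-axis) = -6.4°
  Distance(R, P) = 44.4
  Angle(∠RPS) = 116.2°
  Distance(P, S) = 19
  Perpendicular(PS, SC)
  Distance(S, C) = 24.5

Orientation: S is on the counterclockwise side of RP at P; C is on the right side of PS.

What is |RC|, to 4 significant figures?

75.03

R is at the origin; RP runs at -6.4° with length 44.4, so P = 44.4·(cos -6.4°, sin -6.4°) = (44.12, -4.949). ∠RPS = 116.2°, so PS runs at -6.4° + (180° − 116.2°) = 57.40° from the x-axis; with |PS| = 19.0, S = P + 19.0·(cos 57.40°, sin 57.40°) = (54.36, 11.06). The perpendicularity gives SC at right angles to PS; with |SC| = 24.5 on the right of PS, C = S + 24.5·(0.8425, -0.5388) = (75.00, -2.143). Then |RC| = |C − R| = 75.03.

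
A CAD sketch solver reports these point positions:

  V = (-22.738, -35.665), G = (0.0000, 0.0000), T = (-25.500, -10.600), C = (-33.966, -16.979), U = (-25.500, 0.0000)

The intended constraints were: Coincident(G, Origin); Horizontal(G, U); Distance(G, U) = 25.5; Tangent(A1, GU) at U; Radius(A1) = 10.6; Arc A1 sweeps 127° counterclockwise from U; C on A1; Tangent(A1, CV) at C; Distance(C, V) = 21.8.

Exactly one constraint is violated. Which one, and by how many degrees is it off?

Tangent(A1, CV) at C — off by 6.00°.

G = (0.00, 0.00) ✓; G.y = 0.00, U.y = 0.00 ✓; |GU| = 25.50 ✓; ∠(TU, UG) = 90.00° ✓; |TU| = 10.60 ✓; bearing(T→C) − bearing(T→U) = 127.0° ✓; |TC| = 10.60 ✓; ∠(TC, CV) = 96.00° ✗; |CV| = 21.80 ✓.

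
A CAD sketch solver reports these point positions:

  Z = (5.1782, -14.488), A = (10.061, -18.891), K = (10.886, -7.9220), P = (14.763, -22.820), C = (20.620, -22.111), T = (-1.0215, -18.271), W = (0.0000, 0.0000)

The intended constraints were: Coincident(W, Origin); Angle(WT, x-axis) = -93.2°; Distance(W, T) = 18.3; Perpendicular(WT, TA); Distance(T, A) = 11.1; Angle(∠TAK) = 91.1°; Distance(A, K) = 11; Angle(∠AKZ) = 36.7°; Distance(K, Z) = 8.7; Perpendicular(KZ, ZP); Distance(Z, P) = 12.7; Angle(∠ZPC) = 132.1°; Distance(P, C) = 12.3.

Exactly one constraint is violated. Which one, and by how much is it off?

Distance(P, C) = 12.3 — off by 6.40.

W = (0.00, 0.00) ✓; WT at -93.20° ✓; |WT| = 18.30 ✓; ∠(WT, TA) = 90.00° ✓; |TA| = 11.10 ✓; ∠TAK = 91.10° ✓; |AK| = 11.00 ✓; ∠AKZ = 36.70° ✓; |KZ| = 8.700 ✓; ∠(KZ, ZP) = 90.00° ✓; |ZP| = 12.70 ✓; ∠ZPC = 132.1° ✓; |PC| = 5.900 ✗.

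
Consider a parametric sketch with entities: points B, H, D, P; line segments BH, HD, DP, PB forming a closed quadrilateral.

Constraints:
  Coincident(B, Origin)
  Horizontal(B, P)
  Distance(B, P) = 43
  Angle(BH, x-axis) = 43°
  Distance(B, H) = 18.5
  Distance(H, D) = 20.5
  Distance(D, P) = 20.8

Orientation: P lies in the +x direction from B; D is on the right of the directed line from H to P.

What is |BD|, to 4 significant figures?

23.63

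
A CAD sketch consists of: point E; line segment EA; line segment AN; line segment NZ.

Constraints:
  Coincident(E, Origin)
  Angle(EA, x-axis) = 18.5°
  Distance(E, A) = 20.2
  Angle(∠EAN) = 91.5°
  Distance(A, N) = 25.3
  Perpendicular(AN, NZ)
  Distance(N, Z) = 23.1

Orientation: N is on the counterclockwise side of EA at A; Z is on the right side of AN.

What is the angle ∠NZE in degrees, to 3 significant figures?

30.8°

∠EAN = 91.5°, so AN runs at 18.5° + (180° − 91.5°) = 107° from the x-axis; with |AN| = 25.3, N = A + 25.3·(cos 107°, sin 107°) = (11.8, 30.6). AN is perpendicular to NZ; with |NZ| = 23.1 on the right of AN, Z = N + 23.1·(0.956, 0.292) = (33.8, 37.4). Then cos ∠NZE = ZN·ZE / (|ZN||ZE|), giving 30.8°.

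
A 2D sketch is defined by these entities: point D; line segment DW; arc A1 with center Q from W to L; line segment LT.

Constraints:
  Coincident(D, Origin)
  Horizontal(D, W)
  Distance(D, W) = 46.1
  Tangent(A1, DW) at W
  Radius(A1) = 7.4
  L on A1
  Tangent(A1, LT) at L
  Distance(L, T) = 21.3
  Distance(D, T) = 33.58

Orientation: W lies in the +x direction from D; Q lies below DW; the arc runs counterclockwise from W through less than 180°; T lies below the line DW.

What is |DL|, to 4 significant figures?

40.35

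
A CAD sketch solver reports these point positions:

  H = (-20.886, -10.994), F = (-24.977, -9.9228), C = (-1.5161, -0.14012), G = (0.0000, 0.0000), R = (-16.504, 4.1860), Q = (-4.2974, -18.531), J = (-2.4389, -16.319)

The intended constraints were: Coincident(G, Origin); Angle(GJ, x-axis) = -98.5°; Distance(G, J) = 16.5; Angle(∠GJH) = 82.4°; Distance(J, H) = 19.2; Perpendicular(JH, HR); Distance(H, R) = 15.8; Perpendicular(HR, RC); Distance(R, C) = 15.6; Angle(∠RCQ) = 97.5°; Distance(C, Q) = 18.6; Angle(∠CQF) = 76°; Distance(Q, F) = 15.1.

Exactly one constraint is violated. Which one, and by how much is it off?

Distance(Q, F) = 15.1 — off by 7.30.

G = (0.00, 0.00) ✓; GJ at -98.50° ✓; |GJ| = 16.50 ✓; ∠GJH = 82.40° ✓; |JH| = 19.20 ✓; ∠(JH, HR) = 90.00° ✓; |HR| = 15.80 ✓; ∠(HR, RC) = 90.00° ✓; |RC| = 15.60 ✓; ∠RCQ = 97.50° ✓; |CQ| = 18.60 ✓; ∠CQF = 76.00° ✓; |QF| = 22.40 ✗.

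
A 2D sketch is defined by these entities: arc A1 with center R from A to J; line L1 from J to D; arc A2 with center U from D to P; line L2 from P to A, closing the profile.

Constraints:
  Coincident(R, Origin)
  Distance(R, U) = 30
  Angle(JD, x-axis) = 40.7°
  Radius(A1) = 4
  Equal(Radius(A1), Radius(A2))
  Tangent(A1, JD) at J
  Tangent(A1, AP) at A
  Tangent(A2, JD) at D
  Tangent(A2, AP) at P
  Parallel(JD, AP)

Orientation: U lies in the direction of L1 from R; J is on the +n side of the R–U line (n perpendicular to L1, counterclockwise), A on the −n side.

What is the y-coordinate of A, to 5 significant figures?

-3.0325

R is at the origin and U lies 30.0 along u from R, so U = 30.0·u = (22.744, 19.563). Tangency of A1 to both parallel lines with radius 4.0 puts J and A at R ± 4.0·n: J = (-2.6084, 3.0325), A = (2.6084, -3.0325). So A.y = -3.0325.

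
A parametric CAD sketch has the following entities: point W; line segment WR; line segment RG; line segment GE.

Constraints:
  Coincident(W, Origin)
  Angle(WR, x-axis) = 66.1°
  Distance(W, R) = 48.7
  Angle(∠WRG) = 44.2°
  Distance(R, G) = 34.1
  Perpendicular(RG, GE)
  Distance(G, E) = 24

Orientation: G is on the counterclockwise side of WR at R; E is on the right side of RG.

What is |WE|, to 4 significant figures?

57.96

W is at the origin; WR runs at 66.1° with length 48.7, so R = 48.7·(cos 66.1°, sin 66.1°) = (19.73, 44.52). ∠WRG = 44.2°, so RG runs at 66.1° + (180° − 44.2°) = 201.9° from the x-axis; with |RG| = 34.1, G = R + 34.1·(cos 201.9°, sin 201.9°) = (-11.91, 31.81). RG is perpendicular to GE; with |GE| = 24.0 on the right of RG, E = G + 24.0·(-0.3730, 0.9278) = (-20.86, 54.07). Then |WE| = |E − W| = 57.96.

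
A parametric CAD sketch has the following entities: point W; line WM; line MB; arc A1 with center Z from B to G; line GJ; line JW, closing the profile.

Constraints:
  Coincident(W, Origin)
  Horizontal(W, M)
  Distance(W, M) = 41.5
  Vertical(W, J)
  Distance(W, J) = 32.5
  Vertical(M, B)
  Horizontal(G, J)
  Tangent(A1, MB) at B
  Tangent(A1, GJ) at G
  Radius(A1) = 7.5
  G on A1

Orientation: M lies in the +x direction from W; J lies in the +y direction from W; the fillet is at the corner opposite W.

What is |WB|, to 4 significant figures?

48.45

W is at the origin; WM is horizontal with |WM| = 41.5 and M on the +x side, so M = (41.50, 0.000). WJ is vertical with |WJ| = 32.5 and J on the +y side, so J = (0.000, 32.50). The virtual corner opposite W is at (41.50, 32.50). Tangency of A1 to MB means the radius ZB is perpendicular to MB and since A1 is tangent to GJ there, ZG ⟂ GJ, with radius 7.5, so the center Z sits 7.5 in from both sides at Z = (34.00, 25.00). That places the tangent points at B = (41.50, 25.00) on MB and G = (34.00, 32.50) on GJ. Then |WB| = |B − W| = 48.45.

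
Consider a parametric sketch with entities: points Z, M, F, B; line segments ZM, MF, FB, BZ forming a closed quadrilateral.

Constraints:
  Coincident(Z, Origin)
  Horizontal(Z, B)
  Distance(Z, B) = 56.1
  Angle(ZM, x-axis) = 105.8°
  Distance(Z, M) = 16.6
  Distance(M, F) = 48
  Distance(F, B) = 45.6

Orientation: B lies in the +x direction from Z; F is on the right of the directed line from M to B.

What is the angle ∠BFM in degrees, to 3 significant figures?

84.1°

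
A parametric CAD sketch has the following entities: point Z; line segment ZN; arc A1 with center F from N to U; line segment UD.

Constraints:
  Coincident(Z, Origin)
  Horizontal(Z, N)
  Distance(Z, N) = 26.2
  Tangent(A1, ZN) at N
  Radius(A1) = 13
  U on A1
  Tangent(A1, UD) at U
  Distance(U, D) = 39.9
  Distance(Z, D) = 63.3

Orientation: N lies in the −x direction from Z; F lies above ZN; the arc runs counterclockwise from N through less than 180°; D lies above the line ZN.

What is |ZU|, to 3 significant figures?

23.7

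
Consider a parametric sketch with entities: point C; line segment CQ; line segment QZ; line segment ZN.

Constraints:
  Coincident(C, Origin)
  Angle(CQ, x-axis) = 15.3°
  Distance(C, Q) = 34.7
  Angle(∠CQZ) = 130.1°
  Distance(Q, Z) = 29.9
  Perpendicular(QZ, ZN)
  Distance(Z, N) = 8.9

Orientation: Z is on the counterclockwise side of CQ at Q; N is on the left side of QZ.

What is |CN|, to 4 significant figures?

55.15

C is at the origin; CQ runs at 15.3° with length 34.7, so Q = 34.7·(cos 15.3°, sin 15.3°) = (33.47, 9.156). ∠CQZ = 130.1°, so QZ runs at 15.3° + (180° − 130.1°) = 65.20° from the x-axis; with |QZ| = 29.9, Z = Q + 29.9·(cos 65.20°, sin 65.20°) = (46.01, 36.30). QZ ⟂ ZN; with |ZN| = 8.9 on the left of QZ, N = Z + 8.9·(-0.9078, 0.4195) = (37.93, 40.03). Then |CN| = |N − C| = 55.15.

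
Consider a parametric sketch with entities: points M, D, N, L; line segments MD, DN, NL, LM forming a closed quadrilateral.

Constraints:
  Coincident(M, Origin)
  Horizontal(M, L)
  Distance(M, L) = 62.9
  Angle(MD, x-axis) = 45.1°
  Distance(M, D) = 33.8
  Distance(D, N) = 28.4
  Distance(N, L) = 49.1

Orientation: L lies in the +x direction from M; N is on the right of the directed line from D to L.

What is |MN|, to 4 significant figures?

14.12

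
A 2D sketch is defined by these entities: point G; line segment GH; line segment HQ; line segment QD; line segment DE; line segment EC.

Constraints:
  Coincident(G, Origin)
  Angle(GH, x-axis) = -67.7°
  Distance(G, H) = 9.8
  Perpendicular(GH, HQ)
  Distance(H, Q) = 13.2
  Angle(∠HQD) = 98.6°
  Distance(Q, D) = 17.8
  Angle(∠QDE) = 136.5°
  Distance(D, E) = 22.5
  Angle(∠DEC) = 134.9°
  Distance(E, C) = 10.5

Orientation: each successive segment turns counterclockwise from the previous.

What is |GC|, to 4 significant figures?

29.02

∠QDE = 136.5° gives DE at 147.2° from the x-axis; with |DE| = 22.5, E = (-7.197, 25.42). ∠DEC = 134.9° gives EC at -167.7° from the x-axis; with |EC| = 10.5, C = (-17.46, 23.19). Then |GC| = |C − G| = 29.02.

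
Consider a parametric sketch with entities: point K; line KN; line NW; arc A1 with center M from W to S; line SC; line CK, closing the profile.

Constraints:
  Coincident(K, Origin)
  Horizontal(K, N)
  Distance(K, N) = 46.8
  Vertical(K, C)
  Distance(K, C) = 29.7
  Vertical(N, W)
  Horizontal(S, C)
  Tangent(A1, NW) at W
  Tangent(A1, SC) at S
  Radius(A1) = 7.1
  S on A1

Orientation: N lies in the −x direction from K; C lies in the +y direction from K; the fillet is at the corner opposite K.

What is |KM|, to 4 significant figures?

45.68

KC is vertical with |KC| = 29.7 and C on the +y side, so C = (0.000, 29.70). The virtual corner opposite K is at (-46.80, 29.70). Since A1 is tangent to NW there, MW ⟂ NW and tangency of A1 to SC means the radius MS is perpendicular to SC, with radius 7.1, so the center M sits 7.1 in from both sides at M = (-39.70, 22.60). Then |KM| = |M − K| = 45.68.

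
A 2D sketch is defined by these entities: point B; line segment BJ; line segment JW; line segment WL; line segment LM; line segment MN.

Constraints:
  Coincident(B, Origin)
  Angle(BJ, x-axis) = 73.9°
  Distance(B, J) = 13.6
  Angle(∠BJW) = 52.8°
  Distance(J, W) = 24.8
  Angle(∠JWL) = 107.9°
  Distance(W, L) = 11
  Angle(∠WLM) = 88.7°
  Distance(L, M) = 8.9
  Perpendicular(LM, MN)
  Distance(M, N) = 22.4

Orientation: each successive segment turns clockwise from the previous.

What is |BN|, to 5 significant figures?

19.934

B is at the origin; BJ runs at 73.9° with length 13.6, so J = (3.7715, 13.067). ∠BJW = 52.8° gives JW at -53.300° from the x-axis; with |JW| = 24.8, W = (18.593, -6.8174). ∠JWL = 107.9° gives WL at -125.40° from the x-axis; with |WL| = 11.0, L = (12.220, -15.784). ∠WLM = 88.7° gives LM at 143.30° from the x-axis; with |LM| = 8.9, M = (5.0847, -10.465). The perpendicularity gives MN at right angles to LM, so MN runs at 53.300°; with |MN| = 22.4, N = (18.471, 7.4948). Then |BN| = |N − B| = 19.934.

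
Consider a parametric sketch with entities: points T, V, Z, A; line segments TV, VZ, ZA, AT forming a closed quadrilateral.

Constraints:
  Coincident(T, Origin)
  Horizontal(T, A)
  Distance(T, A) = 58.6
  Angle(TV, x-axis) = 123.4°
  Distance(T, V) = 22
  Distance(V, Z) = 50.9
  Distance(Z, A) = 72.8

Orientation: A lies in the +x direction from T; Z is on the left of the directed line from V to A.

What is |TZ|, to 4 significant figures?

62.37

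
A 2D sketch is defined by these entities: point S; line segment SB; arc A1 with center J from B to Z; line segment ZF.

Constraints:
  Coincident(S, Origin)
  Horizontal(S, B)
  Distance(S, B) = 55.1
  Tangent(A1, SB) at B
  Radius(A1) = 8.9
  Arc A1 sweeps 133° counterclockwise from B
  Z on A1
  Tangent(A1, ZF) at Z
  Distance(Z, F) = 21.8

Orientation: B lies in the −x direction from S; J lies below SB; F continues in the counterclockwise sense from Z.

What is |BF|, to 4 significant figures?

32.02

On A1, B sits at bearing 90° from J; a 133° counterclockwise sweep puts Z at bearing 223°, so Z = J + 8.9·(cos 223°, sin 223°) = (-61.61, -14.97). Since A1 is tangent to ZF there, JZ ⟂ ZF, so ZF runs along (−sin 223°, cos 223°); with |ZF| = 21.8, F = (-46.74, -30.91). Then |BF| = |F − B| = 32.02.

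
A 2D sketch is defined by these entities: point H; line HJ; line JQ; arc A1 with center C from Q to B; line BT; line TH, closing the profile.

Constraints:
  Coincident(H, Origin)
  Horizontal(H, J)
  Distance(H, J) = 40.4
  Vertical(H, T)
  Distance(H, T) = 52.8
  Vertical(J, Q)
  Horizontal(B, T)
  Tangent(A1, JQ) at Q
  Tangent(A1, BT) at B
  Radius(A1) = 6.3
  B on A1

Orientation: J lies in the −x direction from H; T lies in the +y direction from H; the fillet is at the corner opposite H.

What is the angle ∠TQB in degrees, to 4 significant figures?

36.14°

The virtual corner opposite H is at (-40.40, 52.80). A1 meets JQ tangentially, so CQ is at right angles to JQ and tangency of A1 to BT means the radius CB is perpendicular to BT, with radius 6.3, so the center C sits 6.3 in from both sides at C = (-34.10, 46.50). That places the tangent points at Q = (-40.40, 46.50) on JQ and B = (-34.10, 52.80) on BT. Then cos ∠TQB = QT·QB / (|QT||QB|), giving 36.14°.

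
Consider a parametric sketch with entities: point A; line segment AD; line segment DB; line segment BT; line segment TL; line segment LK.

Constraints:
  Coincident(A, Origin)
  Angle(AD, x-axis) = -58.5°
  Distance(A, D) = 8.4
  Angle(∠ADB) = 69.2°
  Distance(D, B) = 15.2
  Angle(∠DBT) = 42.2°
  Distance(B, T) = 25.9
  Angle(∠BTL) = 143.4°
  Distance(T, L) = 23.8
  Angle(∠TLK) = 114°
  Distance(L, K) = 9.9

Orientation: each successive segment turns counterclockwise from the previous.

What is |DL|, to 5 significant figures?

33.981

A is at the origin; AD runs at -58.5° with length 8.4, so D = (4.3890, -7.1622). ∠ADB = 69.2° gives DB at 52.300° from the x-axis; with |DB| = 15.2, B = (13.684, 4.8644). ∠DBT = 42.2° gives BT at -169.90° from the x-axis; with |BT| = 25.9, T = (-11.814, 0.32242). ∠BTL = 143.4° gives TL at -133.30° from the x-axis; with |TL| = 23.8, L = (-28.137, -16.999). Then |DL| = |L − D| = 33.981.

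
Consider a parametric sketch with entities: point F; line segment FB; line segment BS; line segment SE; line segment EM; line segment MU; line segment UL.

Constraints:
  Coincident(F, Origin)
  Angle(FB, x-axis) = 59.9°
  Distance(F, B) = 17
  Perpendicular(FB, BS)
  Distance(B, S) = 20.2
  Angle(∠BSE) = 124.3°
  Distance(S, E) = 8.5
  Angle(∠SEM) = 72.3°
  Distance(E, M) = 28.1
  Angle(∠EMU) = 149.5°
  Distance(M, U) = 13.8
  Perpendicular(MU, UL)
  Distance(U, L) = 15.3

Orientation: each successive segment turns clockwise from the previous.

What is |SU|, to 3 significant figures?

37.4

∠SEM = 72.3° gives EM at 166° from the x-axis; with |EM| = 28.1, M = (-0.699, 2.66). ∠EMU = 149.5° gives MU at 136° from the x-axis; with |MU| = 13.8, U = (-10.6, 12.2). Then |SU| = |U − S| = 37.4.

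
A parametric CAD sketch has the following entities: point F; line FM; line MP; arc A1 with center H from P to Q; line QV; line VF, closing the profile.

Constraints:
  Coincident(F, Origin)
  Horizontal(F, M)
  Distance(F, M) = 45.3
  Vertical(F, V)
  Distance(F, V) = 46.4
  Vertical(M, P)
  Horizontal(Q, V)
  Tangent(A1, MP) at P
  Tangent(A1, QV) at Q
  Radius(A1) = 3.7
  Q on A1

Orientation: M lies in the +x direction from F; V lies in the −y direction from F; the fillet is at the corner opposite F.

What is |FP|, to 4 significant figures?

62.25

The virtual corner opposite F is at (45.30, -46.40). A1 meets MP tangentially, so HP is at right angles to MP and since A1 is tangent to QV there, HQ ⟂ QV, with radius 3.7, so the center H sits 3.7 in from both sides at H = (41.60, -42.70). That places the tangent points at P = (45.30, -42.70) on MP and Q = (41.60, -46.40) on QV. Then |FP| = |P − F| = 62.25.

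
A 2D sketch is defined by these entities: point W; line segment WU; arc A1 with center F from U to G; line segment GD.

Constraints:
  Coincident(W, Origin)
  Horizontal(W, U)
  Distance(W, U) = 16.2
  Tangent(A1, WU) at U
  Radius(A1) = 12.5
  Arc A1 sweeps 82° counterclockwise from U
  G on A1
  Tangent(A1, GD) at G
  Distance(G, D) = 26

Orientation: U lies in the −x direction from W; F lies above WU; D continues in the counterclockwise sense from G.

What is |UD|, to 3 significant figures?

39.9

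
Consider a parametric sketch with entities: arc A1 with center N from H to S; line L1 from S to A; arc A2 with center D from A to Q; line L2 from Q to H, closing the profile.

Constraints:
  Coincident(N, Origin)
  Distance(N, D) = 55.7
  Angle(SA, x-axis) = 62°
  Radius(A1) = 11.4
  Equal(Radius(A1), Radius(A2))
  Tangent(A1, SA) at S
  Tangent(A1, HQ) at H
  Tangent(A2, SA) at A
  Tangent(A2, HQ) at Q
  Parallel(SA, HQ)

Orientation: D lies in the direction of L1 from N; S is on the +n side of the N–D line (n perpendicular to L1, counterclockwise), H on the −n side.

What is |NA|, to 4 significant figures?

56.85

The slot axis is L1's direction at 62.0°, so u = (cos 62.0°, sin 62.0°) = (0.4695, 0.8829) and n = (−sin 62.0°, cos 62.0°) = (-0.8829, 0.4695). N is at the origin and D lies 55.7 along u from N, so D = 55.7·u = (26.15, 49.18). Tangency of A1 to both parallel lines with radius 11.4 puts S and H at N ± 11.4·n: S = (-10.07, 5.352), H = (10.07, -5.352). Equal radii place A and Q the same way about D: A = D + 11.4·n = (16.08, 54.53), Q = D − 11.4·n = (36.22, 43.83). Then |NA| = |A − N| = 56.85.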